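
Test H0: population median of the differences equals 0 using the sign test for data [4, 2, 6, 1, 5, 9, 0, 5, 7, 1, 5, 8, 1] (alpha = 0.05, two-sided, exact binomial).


Step 1: Discard zero differences. Original n = 13; n_eff = number of nonzero differences = 12.
Nonzero differences (with sign): +4, +2, +6, +1, +5, +9, +5, +7, +1, +5, +8, +1
Step 2: Count signs: positive = 12, negative = 0.
Step 3: Under H0: P(positive) = 0.5, so the number of positives S ~ Bin(12, 0.5).
Step 4: Two-sided exact p-value = sum of Bin(12,0.5) probabilities at or below the observed probability = 0.000488.
Step 5: alpha = 0.05. reject H0.

n_eff = 12, pos = 12, neg = 0, p = 0.000488, reject H0.


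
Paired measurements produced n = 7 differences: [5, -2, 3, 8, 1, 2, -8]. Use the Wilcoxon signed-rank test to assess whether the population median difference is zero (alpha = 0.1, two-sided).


Step 1: Drop any zero differences (none here) and take |d_i|.
|d| = [5, 2, 3, 8, 1, 2, 8]
Step 2: Midrank |d_i| (ties get averaged ranks).
ranks: |5|->5, |2|->2.5, |3|->4, |8|->6.5, |1|->1, |2|->2.5, |8|->6.5
Step 3: Attach original signs; sum ranks with positive sign and with negative sign.
W+ = 5 + 4 + 6.5 + 1 + 2.5 = 19
W- = 2.5 + 6.5 = 9
(Check: W+ + W- = 28 should equal n(n+1)/2 = 28.)
Step 4: Test statistic W = min(W+, W-) = 9.
Step 5: Ties in |d|, so use the tie-corrected normal approximation.
        E[W] = n(n+1)/4 = 7*8/4 = 14.
        Tie groups: |d|=2 (t=2), |d|=8 (t=2); sum(t^3 - t) = 12.
        Var[W] = n(n+1)(2n+1)/24 - sum(t^3-t)/48 = 840/24 - 12/48 = 34.75.
        z = (W - E[W]) / sqrt(Var[W]) = (9 - 14) / 5.8949 = -0.8482.
        Two-sided p = 2*Phi(z) = 0.396333.
Step 6: alpha = 0.1. fail to reject H0.

W+ = 19, W- = 9, W = min = 9, p = 0.396333, fail to reject H0.


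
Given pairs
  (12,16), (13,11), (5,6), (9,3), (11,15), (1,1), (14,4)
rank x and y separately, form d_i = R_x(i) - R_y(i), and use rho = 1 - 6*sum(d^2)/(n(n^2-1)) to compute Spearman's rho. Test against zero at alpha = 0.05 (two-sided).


Step 1: Rank x and y separately (midranks; no ties here).
rank(x): 12->5, 13->6, 5->2, 9->3, 11->4, 1->1, 14->7
rank(y): 16->7, 11->5, 6->4, 3->2, 15->6, 1->1, 4->3
Step 2: d_i = R_x(i) - R_y(i); compute d_i^2.
  (5-7)^2=4, (6-5)^2=1, (2-4)^2=4, (3-2)^2=1, (4-6)^2=4, (1-1)^2=0, (7-3)^2=16
sum(d^2) = 30.
Step 3: rho = 1 - 6*30 / (7*(7^2 - 1)) = 1 - 180/336 = 0.464286.
Step 4: Under H0, t = rho * sqrt((n-2)/(1-rho^2)) = 1.1722 ~ t(5).
Step 5: Two-sided p-value from the t-distribution with 5 df = 0.293934.
Step 6: alpha = 0.05. fail to reject H0.

rho = 0.4643, p = 0.293934, fail to reject H0 at alpha = 0.05.


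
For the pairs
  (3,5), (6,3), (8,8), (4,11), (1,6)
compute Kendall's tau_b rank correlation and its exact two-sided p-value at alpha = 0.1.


Step 1: Enumerate the 10 unordered pairs (i,j) with i<j and classify each by sign(x_j-x_i) * sign(y_j-y_i).
  (1,2):dx=+3,dy=-2->D; (1,3):dx=+5,dy=+3->C; (1,4):dx=+1,dy=+6->C; (1,5):dx=-2,dy=+1->D
  (2,3):dx=+2,dy=+5->C; (2,4):dx=-2,dy=+8->D; (2,5):dx=-5,dy=+3->D; (3,4):dx=-4,dy=+3->D
  (3,5):dx=-7,dy=-2->C; (4,5):dx=-3,dy=-5->C
Step 2: C = 5, D = 5, total pairs = 10.
Step 3: tau = (C - D)/(n(n-1)/2) = (5 - 5)/10 = 0.000000.
Step 4: Exact two-sided p-value (enumerate n! = 120 permutations of y under H0): p = 1.000000.
Step 5: alpha = 0.1. fail to reject H0.

tau_b = 0.0000 (C=5, D=5), p = 1.000000, fail to reject H0.


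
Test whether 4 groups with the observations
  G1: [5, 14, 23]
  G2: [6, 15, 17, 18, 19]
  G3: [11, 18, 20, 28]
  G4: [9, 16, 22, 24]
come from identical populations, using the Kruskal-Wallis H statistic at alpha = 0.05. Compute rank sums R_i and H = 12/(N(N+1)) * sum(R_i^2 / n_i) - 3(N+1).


Step 1: Combine all N = 16 observations and assign midranks.
sorted (value, group, rank): (5,G1,1), (6,G2,2), (9,G4,3), (11,G3,4), (14,G1,5), (15,G2,6), (16,G4,7), (17,G2,8), (18,G2,9.5), (18,G3,9.5), (19,G2,11), (20,G3,12), (22,G4,13), (23,G1,14), (24,G4,15), (28,G3,16)
Step 2: Sum ranks within each group.
R_1 = 20 (n_1 = 3)
R_2 = 36.5 (n_2 = 5)
R_3 = 41.5 (n_3 = 4)
R_4 = 38 (n_4 = 4)
Step 3: H = 12/(N(N+1)) * sum(R_i^2/n_i) - 3(N+1)
     = 12/(16*17) * (20^2/3 + 36.5^2/5 + 41.5^2/4 + 38^2/4) - 3*17
     = 0.044118 * 1191.35 - 51
     = 1.559375.
Step 4: Ties present; correction factor C = 1 - 6/(16^3 - 16) = 0.998529. Corrected H = 1.559375 / 0.998529 = 1.561672.
Step 5: Under H0, H ~ chi^2(3); p-value = 0.668111.
Step 6: alpha = 0.05. fail to reject H0.

H = 1.5617, df = 3, p = 0.668111, fail to reject H0.


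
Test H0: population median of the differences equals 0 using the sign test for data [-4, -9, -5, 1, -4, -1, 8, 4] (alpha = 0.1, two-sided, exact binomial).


Step 1: Discard zero differences. Original n = 8; n_eff = number of nonzero differences = 8.
Nonzero differences (with sign): -4, -9, -5, +1, -4, -1, +8, +4
Step 2: Count signs: positive = 3, negative = 5.
Step 3: Under H0: P(positive) = 0.5, so the number of positives S ~ Bin(8, 0.5).
Step 4: Two-sided exact p-value = sum of Bin(8,0.5) probabilities at or below the observed probability = 0.726562.
Step 5: alpha = 0.1. fail to reject H0.

n_eff = 8, pos = 3, neg = 5, p = 0.726562, fail to reject H0.


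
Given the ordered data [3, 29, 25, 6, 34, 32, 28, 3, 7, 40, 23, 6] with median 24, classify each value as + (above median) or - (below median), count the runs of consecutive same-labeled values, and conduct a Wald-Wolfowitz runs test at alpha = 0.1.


Step 1: Compute median = 24; label A = above, B = below.
Labels in order: BAABAAABBABB  (n_A = 6, n_B = 6)
Step 2: Count runs R = 7.
Step 3: Under H0 (random ordering), E[R] = 2*n_A*n_B/(n_A+n_B) + 1 = 2*6*6/12 + 1 = 7.0000.
        Var[R] = 2*n_A*n_B*(2*n_A*n_B - n_A - n_B) / ((n_A+n_B)^2 * (n_A+n_B-1)) = 4320/1584 = 2.7273.
        SD[R] = 1.6514.
Step 4: R = E[R], so z = 0 with no continuity correction.
Step 5: Two-sided p-value via normal approximation = 2*(1 - Phi(|z|)) = 1.000000.
Step 6: alpha = 0.1. fail to reject H0.

R = 7, z = 0.0000, p = 1.000000, fail to reject H0.


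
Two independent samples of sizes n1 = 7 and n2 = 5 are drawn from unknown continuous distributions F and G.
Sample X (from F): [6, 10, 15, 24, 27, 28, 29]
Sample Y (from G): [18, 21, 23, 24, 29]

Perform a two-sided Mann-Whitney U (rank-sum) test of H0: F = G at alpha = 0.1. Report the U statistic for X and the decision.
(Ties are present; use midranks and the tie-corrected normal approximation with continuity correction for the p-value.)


Step 1: Combine and sort all 12 observations; assign midranks.
sorted (value, group): (6,X), (10,X), (15,X), (18,Y), (21,Y), (23,Y), (24,X), (24,Y), (27,X), (28,X), (29,X), (29,Y)
ranks: 6->1, 10->2, 15->3, 18->4, 21->5, 23->6, 24->7.5, 24->7.5, 27->9, 28->10, 29->11.5, 29->11.5
Step 2: Rank sum for X: R1 = 1 + 2 + 3 + 7.5 + 9 + 10 + 11.5 = 44.
Step 3: U_X = R1 - n1(n1+1)/2 = 44 - 7*8/2 = 44 - 28 = 16.
       U_Y = n1*n2 - U_X = 35 - 16 = 19.
Step 4: Ties are present, so use the tie-corrected normal approximation (with continuity correction) for the p-value.
Step 5: p-value = 0.870542; compare to alpha = 0.1. fail to reject H0.

U_X = 16, p = 0.870542, fail to reject H0 at alpha = 0.1.


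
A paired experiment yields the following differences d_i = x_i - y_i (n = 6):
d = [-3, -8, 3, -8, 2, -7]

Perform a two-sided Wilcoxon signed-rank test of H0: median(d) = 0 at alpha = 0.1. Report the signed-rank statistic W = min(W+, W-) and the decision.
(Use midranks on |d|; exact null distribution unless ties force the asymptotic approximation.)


Step 1: Drop any zero differences (none here) and take |d_i|.
|d| = [3, 8, 3, 8, 2, 7]
Step 2: Midrank |d_i| (ties get averaged ranks).
ranks: |3|->2.5, |8|->5.5, |3|->2.5, |8|->5.5, |2|->1, |7|->4
Step 3: Attach original signs; sum ranks with positive sign and with negative sign.
W+ = 2.5 + 1 = 3.5
W- = 2.5 + 5.5 + 5.5 + 4 = 17.5
(Check: W+ + W- = 21 should equal n(n+1)/2 = 21.)
Step 4: Test statistic W = min(W+, W-) = 3.5.
Step 5: Ties in |d|, so use the tie-corrected normal approximation.
        E[W] = n(n+1)/4 = 6*7/4 = 10.5.
        Tie groups: |d|=3 (t=2), |d|=8 (t=2); sum(t^3 - t) = 12.
        Var[W] = n(n+1)(2n+1)/24 - sum(t^3-t)/48 = 546/24 - 12/48 = 22.5.
        z = (W - E[W]) / sqrt(Var[W]) = (3.5 - 10.5) / 4.7434 = -1.4757.
        Two-sided p = 2*Phi(z) = 0.140017.
Step 6: alpha = 0.1. fail to reject H0.

W+ = 3.5, W- = 17.5, W = min = 3.5, p = 0.140017, fail to reject H0.


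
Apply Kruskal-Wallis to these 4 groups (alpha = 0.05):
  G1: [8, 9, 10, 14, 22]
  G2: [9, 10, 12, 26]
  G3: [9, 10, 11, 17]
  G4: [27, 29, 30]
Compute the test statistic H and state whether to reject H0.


Step 1: Combine all N = 16 observations and assign midranks.
sorted (value, group, rank): (8,G1,1), (9,G1,3), (9,G2,3), (9,G3,3), (10,G1,6), (10,G2,6), (10,G3,6), (11,G3,8), (12,G2,9), (14,G1,10), (17,G3,11), (22,G1,12), (26,G2,13), (27,G4,14), (29,G4,15), (30,G4,16)
Step 2: Sum ranks within each group.
R_1 = 32 (n_1 = 5)
R_2 = 31 (n_2 = 4)
R_3 = 28 (n_3 = 4)
R_4 = 45 (n_4 = 3)
Step 3: H = 12/(N(N+1)) * sum(R_i^2/n_i) - 3(N+1)
     = 12/(16*17) * (32^2/5 + 31^2/4 + 28^2/4 + 45^2/3) - 3*17
     = 0.044118 * 1316.05 - 51
     = 7.061029.
Step 4: Ties present; correction factor C = 1 - 48/(16^3 - 16) = 0.988235. Corrected H = 7.061029 / 0.988235 = 7.145089.
Step 5: Under H0, H ~ chi^2(3); p-value = 0.067414.
Step 6: alpha = 0.05. fail to reject H0.

H = 7.1451, df = 3, p = 0.067414, fail to reject H0.


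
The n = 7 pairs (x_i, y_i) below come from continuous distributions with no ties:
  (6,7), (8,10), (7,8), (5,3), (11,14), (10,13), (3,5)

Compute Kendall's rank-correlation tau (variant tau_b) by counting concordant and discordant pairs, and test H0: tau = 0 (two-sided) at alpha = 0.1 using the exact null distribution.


Step 1: Enumerate the 21 unordered pairs (i,j) with i<j and classify each by sign(x_j-x_i) * sign(y_j-y_i).
  (1,2):dx=+2,dy=+3->C; (1,3):dx=+1,dy=+1->C; (1,4):dx=-1,dy=-4->C; (1,5):dx=+5,dy=+7->C
  (1,6):dx=+4,dy=+6->C; (1,7):dx=-3,dy=-2->C; (2,3):dx=-1,dy=-2->C; (2,4):dx=-3,dy=-7->C
  (2,5):dx=+3,dy=+4->C; (2,6):dx=+2,dy=+3->C; (2,7):dx=-5,dy=-5->C; (3,4):dx=-2,dy=-5->C
  (3,5):dx=+4,dy=+6->C; (3,6):dx=+3,dy=+5->C; (3,7):dx=-4,dy=-3->C; (4,5):dx=+6,dy=+11->C
  (4,6):dx=+5,dy=+10->C; (4,7):dx=-2,dy=+2->D; (5,6):dx=-1,dy=-1->C; (5,7):dx=-8,dy=-9->C
  (6,7):dx=-7,dy=-8->C
Step 2: C = 20, D = 1, total pairs = 21.
Step 3: tau = (C - D)/(n(n-1)/2) = (20 - 1)/21 = 0.904762.
Step 4: Exact two-sided p-value (enumerate n! = 5040 permutations of y under H0): p = 0.002778.
Step 5: alpha = 0.1. reject H0.

tau_b = 0.9048 (C=20, D=1), p = 0.002778, reject H0.


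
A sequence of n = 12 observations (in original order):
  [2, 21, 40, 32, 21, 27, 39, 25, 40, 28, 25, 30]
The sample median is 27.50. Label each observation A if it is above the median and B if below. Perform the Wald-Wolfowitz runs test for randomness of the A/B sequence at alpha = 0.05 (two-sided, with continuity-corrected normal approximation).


Step 1: Compute median = 27.50; label A = above, B = below.
Labels in order: BBAABBABAABA  (n_A = 6, n_B = 6)
Step 2: Count runs R = 8.
Step 3: Under H0 (random ordering), E[R] = 2*n_A*n_B/(n_A+n_B) + 1 = 2*6*6/12 + 1 = 7.0000.
        Var[R] = 2*n_A*n_B*(2*n_A*n_B - n_A - n_B) / ((n_A+n_B)^2 * (n_A+n_B-1)) = 4320/1584 = 2.7273.
        SD[R] = 1.6514.
Step 4: Continuity-corrected z = (R - 0.5 - E[R]) / SD[R] = (8 - 0.5 - 7.0000) / 1.6514 = 0.3028.
Step 5: Two-sided p-value via normal approximation = 2*(1 - Phi(|z|)) = 0.762069.
Step 6: alpha = 0.05. fail to reject H0.

R = 8, z = 0.3028, p = 0.762069, fail to reject H0.


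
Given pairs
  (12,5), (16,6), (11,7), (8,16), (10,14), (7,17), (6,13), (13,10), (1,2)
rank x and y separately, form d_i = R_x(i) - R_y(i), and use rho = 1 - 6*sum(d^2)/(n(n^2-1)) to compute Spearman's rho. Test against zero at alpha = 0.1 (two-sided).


Step 1: Rank x and y separately (midranks; no ties here).
rank(x): 12->7, 16->9, 11->6, 8->4, 10->5, 7->3, 6->2, 13->8, 1->1
rank(y): 5->2, 6->3, 7->4, 16->8, 14->7, 17->9, 13->6, 10->5, 2->1
Step 2: d_i = R_x(i) - R_y(i); compute d_i^2.
  (7-2)^2=25, (9-3)^2=36, (6-4)^2=4, (4-8)^2=16, (5-7)^2=4, (3-9)^2=36, (2-6)^2=16, (8-5)^2=9, (1-1)^2=0
sum(d^2) = 146.
Step 3: rho = 1 - 6*146 / (9*(9^2 - 1)) = 1 - 876/720 = -0.216667.
Step 4: Under H0, t = rho * sqrt((n-2)/(1-rho^2)) = -0.5872 ~ t(7).
Step 5: Two-sided p-value from the t-distribution with 7 df = 0.575515.
Step 6: alpha = 0.1. fail to reject H0.

rho = -0.2167, p = 0.575515, fail to reject H0 at alpha = 0.1.


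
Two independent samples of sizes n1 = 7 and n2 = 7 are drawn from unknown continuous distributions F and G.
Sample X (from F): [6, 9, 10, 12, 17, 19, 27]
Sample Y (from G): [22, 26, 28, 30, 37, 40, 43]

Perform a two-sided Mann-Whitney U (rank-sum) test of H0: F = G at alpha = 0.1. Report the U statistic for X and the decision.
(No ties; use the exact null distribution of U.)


Step 1: Combine and sort all 14 observations; assign midranks.
sorted (value, group): (6,X), (9,X), (10,X), (12,X), (17,X), (19,X), (22,Y), (26,Y), (27,X), (28,Y), (30,Y), (37,Y), (40,Y), (43,Y)
ranks: 6->1, 9->2, 10->3, 12->4, 17->5, 19->6, 22->7, 26->8, 27->9, 28->10, 30->11, 37->12, 40->13, 43->14
Step 2: Rank sum for X: R1 = 1 + 2 + 3 + 4 + 5 + 6 + 9 = 30.
Step 3: U_X = R1 - n1(n1+1)/2 = 30 - 7*8/2 = 30 - 28 = 2.
       U_Y = n1*n2 - U_X = 49 - 2 = 47.
Step 4: No ties, so the exact null distribution of U (based on enumerating the C(14,7) = 3432 equally likely rank assignments) gives the two-sided p-value.
Step 5: p-value = 0.002331; compare to alpha = 0.1. reject H0.

U_X = 2, p = 0.002331, reject H0 at alpha = 0.1.


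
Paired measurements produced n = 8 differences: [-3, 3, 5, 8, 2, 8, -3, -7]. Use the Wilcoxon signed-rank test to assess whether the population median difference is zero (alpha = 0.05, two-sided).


Step 1: Drop any zero differences (none here) and take |d_i|.
|d| = [3, 3, 5, 8, 2, 8, 3, 7]
Step 2: Midrank |d_i| (ties get averaged ranks).
ranks: |3|->3, |3|->3, |5|->5, |8|->7.5, |2|->1, |8|->7.5, |3|->3, |7|->6
Step 3: Attach original signs; sum ranks with positive sign and with negative sign.
W+ = 3 + 5 + 7.5 + 1 + 7.5 = 24
W- = 3 + 3 + 6 = 12
(Check: W+ + W- = 36 should equal n(n+1)/2 = 36.)
Step 4: Test statistic W = min(W+, W-) = 12.
Step 5: Ties in |d|, so use the tie-corrected normal approximation.
        E[W] = n(n+1)/4 = 8*9/4 = 18.
        Tie groups: |d|=3 (t=3), |d|=8 (t=2); sum(t^3 - t) = 30.
        Var[W] = n(n+1)(2n+1)/24 - sum(t^3-t)/48 = 1224/24 - 30/48 = 50.375.
        z = (W - E[W]) / sqrt(Var[W]) = (12 - 18) / 7.0975 = -0.8454.
        Two-sided p = 2*Phi(z) = 0.397908.
Step 6: alpha = 0.05. fail to reject H0.

W+ = 24, W- = 12, W = min = 12, p = 0.397908, fail to reject H0.


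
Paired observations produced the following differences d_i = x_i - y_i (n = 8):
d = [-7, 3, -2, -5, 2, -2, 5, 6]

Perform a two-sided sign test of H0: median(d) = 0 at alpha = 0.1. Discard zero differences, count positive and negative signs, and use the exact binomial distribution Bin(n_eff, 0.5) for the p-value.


Step 1: Discard zero differences. Original n = 8; n_eff = number of nonzero differences = 8.
Nonzero differences (with sign): -7, +3, -2, -5, +2, -2, +5, +6
Step 2: Count signs: positive = 4, negative = 4.
Step 3: Under H0: P(positive) = 0.5, so the number of positives S ~ Bin(8, 0.5).
Step 4: Two-sided exact p-value = sum of Bin(8,0.5) probabilities at or below the observed probability = 1.000000.
Step 5: alpha = 0.1. fail to reject H0.

n_eff = 8, pos = 4, neg = 4, p = 1.000000, fail to reject H0.


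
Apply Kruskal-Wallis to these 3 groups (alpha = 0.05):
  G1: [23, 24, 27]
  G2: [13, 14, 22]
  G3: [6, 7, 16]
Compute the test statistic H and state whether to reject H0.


Step 1: Combine all N = 9 observations and assign midranks.
sorted (value, group, rank): (6,G3,1), (7,G3,2), (13,G2,3), (14,G2,4), (16,G3,5), (22,G2,6), (23,G1,7), (24,G1,8), (27,G1,9)
Step 2: Sum ranks within each group.
R_1 = 24 (n_1 = 3)
R_2 = 13 (n_2 = 3)
R_3 = 8 (n_3 = 3)
Step 3: H = 12/(N(N+1)) * sum(R_i^2/n_i) - 3(N+1)
     = 12/(9*10) * (24^2/3 + 13^2/3 + 8^2/3) - 3*10
     = 0.133333 * 269.667 - 30
     = 5.955556.
Step 4: No ties, so H is used without correction.
Step 5: Under H0, H ~ chi^2(2); p-value = 0.050906.
Step 6: alpha = 0.05. fail to reject H0.

H = 5.9556, df = 2, p = 0.050906, fail to reject H0.


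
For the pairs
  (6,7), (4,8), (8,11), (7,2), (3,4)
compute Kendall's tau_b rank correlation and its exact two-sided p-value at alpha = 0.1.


Step 1: Enumerate the 10 unordered pairs (i,j) with i<j and classify each by sign(x_j-x_i) * sign(y_j-y_i).
  (1,2):dx=-2,dy=+1->D; (1,3):dx=+2,dy=+4->C; (1,4):dx=+1,dy=-5->D; (1,5):dx=-3,dy=-3->C
  (2,3):dx=+4,dy=+3->C; (2,4):dx=+3,dy=-6->D; (2,5):dx=-1,dy=-4->C; (3,4):dx=-1,dy=-9->C
  (3,5):dx=-5,dy=-7->C; (4,5):dx=-4,dy=+2->D
Step 2: C = 6, D = 4, total pairs = 10.
Step 3: tau = (C - D)/(n(n-1)/2) = (6 - 4)/10 = 0.200000.
Step 4: Exact two-sided p-value (enumerate n! = 120 permutations of y under H0): p = 0.816667.
Step 5: alpha = 0.1. fail to reject H0.

tau_b = 0.2000 (C=6, D=4), p = 0.816667, fail to reject H0.


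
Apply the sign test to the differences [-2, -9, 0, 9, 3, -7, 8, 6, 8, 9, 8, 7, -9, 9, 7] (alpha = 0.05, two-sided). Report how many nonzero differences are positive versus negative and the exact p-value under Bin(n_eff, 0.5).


Step 1: Discard zero differences. Original n = 15; n_eff = number of nonzero differences = 14.
Nonzero differences (with sign): -2, -9, +9, +3, -7, +8, +6, +8, +9, +8, +7, -9, +9, +7
Step 2: Count signs: positive = 10, negative = 4.
Step 3: Under H0: P(positive) = 0.5, so the number of positives S ~ Bin(14, 0.5).
Step 4: Two-sided exact p-value = sum of Bin(14,0.5) probabilities at or below the observed probability = 0.179565.
Step 5: alpha = 0.05. fail to reject H0.

n_eff = 14, pos = 10, neg = 4, p = 0.179565, fail to reject H0.


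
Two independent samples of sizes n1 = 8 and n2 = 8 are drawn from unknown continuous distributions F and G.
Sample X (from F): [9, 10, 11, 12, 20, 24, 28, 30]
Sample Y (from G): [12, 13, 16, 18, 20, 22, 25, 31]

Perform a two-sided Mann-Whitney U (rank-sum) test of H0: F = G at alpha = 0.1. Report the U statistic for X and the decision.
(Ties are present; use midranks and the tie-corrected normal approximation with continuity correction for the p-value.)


Step 1: Combine and sort all 16 observations; assign midranks.
sorted (value, group): (9,X), (10,X), (11,X), (12,X), (12,Y), (13,Y), (16,Y), (18,Y), (20,X), (20,Y), (22,Y), (24,X), (25,Y), (28,X), (30,X), (31,Y)
ranks: 9->1, 10->2, 11->3, 12->4.5, 12->4.5, 13->6, 16->7, 18->8, 20->9.5, 20->9.5, 22->11, 24->12, 25->13, 28->14, 30->15, 31->16
Step 2: Rank sum for X: R1 = 1 + 2 + 3 + 4.5 + 9.5 + 12 + 14 + 15 = 61.
Step 3: U_X = R1 - n1(n1+1)/2 = 61 - 8*9/2 = 61 - 36 = 25.
       U_Y = n1*n2 - U_X = 64 - 25 = 39.
Step 4: Ties are present, so use the tie-corrected normal approximation (with continuity correction) for the p-value.
Step 5: p-value = 0.494201; compare to alpha = 0.1. fail to reject H0.

U_X = 25, p = 0.494201, fail to reject H0 at alpha = 0.1.


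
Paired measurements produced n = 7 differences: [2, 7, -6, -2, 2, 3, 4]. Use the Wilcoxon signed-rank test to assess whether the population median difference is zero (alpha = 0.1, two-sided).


Step 1: Drop any zero differences (none here) and take |d_i|.
|d| = [2, 7, 6, 2, 2, 3, 4]
Step 2: Midrank |d_i| (ties get averaged ranks).
ranks: |2|->2, |7|->7, |6|->6, |2|->2, |2|->2, |3|->4, |4|->5
Step 3: Attach original signs; sum ranks with positive sign and with negative sign.
W+ = 2 + 7 + 2 + 4 + 5 = 20
W- = 6 + 2 = 8
(Check: W+ + W- = 28 should equal n(n+1)/2 = 28.)
Step 4: Test statistic W = min(W+, W-) = 8.
Step 5: Ties in |d|, so use the tie-corrected normal approximation.
        E[W] = n(n+1)/4 = 7*8/4 = 14.
        Tie groups: |d|=2 (t=3); sum(t^3 - t) = 24.
        Var[W] = n(n+1)(2n+1)/24 - sum(t^3-t)/48 = 840/24 - 24/48 = 34.5.
        z = (W - E[W]) / sqrt(Var[W]) = (8 - 14) / 5.8737 = -1.0215.
        Two-sided p = 2*Phi(z) = 0.307014.
Step 6: alpha = 0.1. fail to reject H0.

W+ = 20, W- = 8, W = min = 8, p = 0.307014, fail to reject H0.


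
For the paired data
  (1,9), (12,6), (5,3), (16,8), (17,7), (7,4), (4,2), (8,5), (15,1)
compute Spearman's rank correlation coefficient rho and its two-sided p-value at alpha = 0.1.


Step 1: Rank x and y separately (midranks; no ties here).
rank(x): 1->1, 12->6, 5->3, 16->8, 17->9, 7->4, 4->2, 8->5, 15->7
rank(y): 9->9, 6->6, 3->3, 8->8, 7->7, 4->4, 2->2, 5->5, 1->1
Step 2: d_i = R_x(i) - R_y(i); compute d_i^2.
  (1-9)^2=64, (6-6)^2=0, (3-3)^2=0, (8-8)^2=0, (9-7)^2=4, (4-4)^2=0, (2-2)^2=0, (5-5)^2=0, (7-1)^2=36
sum(d^2) = 104.
Step 3: rho = 1 - 6*104 / (9*(9^2 - 1)) = 1 - 624/720 = 0.133333.
Step 4: Under H0, t = rho * sqrt((n-2)/(1-rho^2)) = 0.3559 ~ t(7).
Step 5: Two-sided p-value from the t-distribution with 7 df = 0.732368.
Step 6: alpha = 0.1. fail to reject H0.

rho = 0.1333, p = 0.732368, fail to reject H0 at alpha = 0.1.


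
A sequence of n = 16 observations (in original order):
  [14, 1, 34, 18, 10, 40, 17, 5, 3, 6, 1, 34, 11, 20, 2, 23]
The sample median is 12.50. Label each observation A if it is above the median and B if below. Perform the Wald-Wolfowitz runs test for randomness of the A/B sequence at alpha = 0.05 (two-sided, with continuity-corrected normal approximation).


Step 1: Compute median = 12.50; label A = above, B = below.
Labels in order: ABAABAABBBBABABA  (n_A = 8, n_B = 8)
Step 2: Count runs R = 11.
Step 3: Under H0 (random ordering), E[R] = 2*n_A*n_B/(n_A+n_B) + 1 = 2*8*8/16 + 1 = 9.0000.
        Var[R] = 2*n_A*n_B*(2*n_A*n_B - n_A - n_B) / ((n_A+n_B)^2 * (n_A+n_B-1)) = 14336/3840 = 3.7333.
        SD[R] = 1.9322.
Step 4: Continuity-corrected z = (R - 0.5 - E[R]) / SD[R] = (11 - 0.5 - 9.0000) / 1.9322 = 0.7763.
Step 5: Two-sided p-value via normal approximation = 2*(1 - Phi(|z|)) = 0.437558.
Step 6: alpha = 0.05. fail to reject H0.

R = 11, z = 0.7763, p = 0.437558, fail to reject H0.


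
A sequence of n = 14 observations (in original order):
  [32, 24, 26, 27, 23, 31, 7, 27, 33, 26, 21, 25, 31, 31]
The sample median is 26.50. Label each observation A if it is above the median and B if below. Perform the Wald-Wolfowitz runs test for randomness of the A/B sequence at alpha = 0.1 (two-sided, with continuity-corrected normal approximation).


Step 1: Compute median = 26.50; label A = above, B = below.
Labels in order: ABBABABAABBBAA  (n_A = 7, n_B = 7)
Step 2: Count runs R = 9.
Step 3: Under H0 (random ordering), E[R] = 2*n_A*n_B/(n_A+n_B) + 1 = 2*7*7/14 + 1 = 8.0000.
        Var[R] = 2*n_A*n_B*(2*n_A*n_B - n_A - n_B) / ((n_A+n_B)^2 * (n_A+n_B-1)) = 8232/2548 = 3.2308.
        SD[R] = 1.7974.
Step 4: Continuity-corrected z = (R - 0.5 - E[R]) / SD[R] = (9 - 0.5 - 8.0000) / 1.7974 = 0.2782.
Step 5: Two-sided p-value via normal approximation = 2*(1 - Phi(|z|)) = 0.780879.
Step 6: alpha = 0.1. fail to reject H0.

R = 9, z = 0.2782, p = 0.780879, fail to reject H0.


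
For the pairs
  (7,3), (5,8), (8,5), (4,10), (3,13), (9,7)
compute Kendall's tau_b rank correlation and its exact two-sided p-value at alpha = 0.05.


Step 1: Enumerate the 15 unordered pairs (i,j) with i<j and classify each by sign(x_j-x_i) * sign(y_j-y_i).
  (1,2):dx=-2,dy=+5->D; (1,3):dx=+1,dy=+2->C; (1,4):dx=-3,dy=+7->D; (1,5):dx=-4,dy=+10->D
  (1,6):dx=+2,dy=+4->C; (2,3):dx=+3,dy=-3->D; (2,4):dx=-1,dy=+2->D; (2,5):dx=-2,dy=+5->D
  (2,6):dx=+4,dy=-1->D; (3,4):dx=-4,dy=+5->D; (3,5):dx=-5,dy=+8->D; (3,6):dx=+1,dy=+2->C
  (4,5):dx=-1,dy=+3->D; (4,6):dx=+5,dy=-3->D; (5,6):dx=+6,dy=-6->D
Step 2: C = 3, D = 12, total pairs = 15.
Step 3: tau = (C - D)/(n(n-1)/2) = (3 - 12)/15 = -0.600000.
Step 4: Exact two-sided p-value (enumerate n! = 720 permutations of y under H0): p = 0.136111.
Step 5: alpha = 0.05. fail to reject H0.

tau_b = -0.6000 (C=3, D=12), p = 0.136111, fail to reject H0.


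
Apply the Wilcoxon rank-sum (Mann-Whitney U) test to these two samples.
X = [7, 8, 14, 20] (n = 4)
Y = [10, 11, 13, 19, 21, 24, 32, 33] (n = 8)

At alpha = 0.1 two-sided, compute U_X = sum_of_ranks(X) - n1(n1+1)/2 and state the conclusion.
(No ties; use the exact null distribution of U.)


Step 1: Combine and sort all 12 observations; assign midranks.
sorted (value, group): (7,X), (8,X), (10,Y), (11,Y), (13,Y), (14,X), (19,Y), (20,X), (21,Y), (24,Y), (32,Y), (33,Y)
ranks: 7->1, 8->2, 10->3, 11->4, 13->5, 14->6, 19->7, 20->8, 21->9, 24->10, 32->11, 33->12
Step 2: Rank sum for X: R1 = 1 + 2 + 6 + 8 = 17.
Step 3: U_X = R1 - n1(n1+1)/2 = 17 - 4*5/2 = 17 - 10 = 7.
       U_Y = n1*n2 - U_X = 32 - 7 = 25.
Step 4: No ties, so the exact null distribution of U (based on enumerating the C(12,4) = 495 equally likely rank assignments) gives the two-sided p-value.
Step 5: p-value = 0.153535; compare to alpha = 0.1. fail to reject H0.

U_X = 7, p = 0.153535, fail to reject H0 at alpha = 0.1.


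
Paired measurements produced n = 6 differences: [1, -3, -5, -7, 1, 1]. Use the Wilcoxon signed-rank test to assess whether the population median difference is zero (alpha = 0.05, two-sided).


Step 1: Drop any zero differences (none here) and take |d_i|.
|d| = [1, 3, 5, 7, 1, 1]
Step 2: Midrank |d_i| (ties get averaged ranks).
ranks: |1|->2, |3|->4, |5|->5, |7|->6, |1|->2, |1|->2
Step 3: Attach original signs; sum ranks with positive sign and with negative sign.
W+ = 2 + 2 + 2 = 6
W- = 4 + 5 + 6 = 15
(Check: W+ + W- = 21 should equal n(n+1)/2 = 21.)
Step 4: Test statistic W = min(W+, W-) = 6.
Step 5: Ties in |d|, so use the tie-corrected normal approximation.
        E[W] = n(n+1)/4 = 6*7/4 = 10.5.
        Tie groups: |d|=1 (t=3); sum(t^3 - t) = 24.
        Var[W] = n(n+1)(2n+1)/24 - sum(t^3-t)/48 = 546/24 - 24/48 = 22.25.
        z = (W - E[W]) / sqrt(Var[W]) = (6 - 10.5) / 4.7170 = -0.9540.
        Two-sided p = 2*Phi(z) = 0.340085.
Step 6: alpha = 0.05. fail to reject H0.

W+ = 6, W- = 15, W = min = 6, p = 0.340085, fail to reject H0.


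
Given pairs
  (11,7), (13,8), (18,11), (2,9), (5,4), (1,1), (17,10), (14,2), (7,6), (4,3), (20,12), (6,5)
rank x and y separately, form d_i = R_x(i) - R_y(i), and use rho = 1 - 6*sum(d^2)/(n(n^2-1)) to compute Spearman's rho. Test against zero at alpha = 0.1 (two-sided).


Step 1: Rank x and y separately (midranks; no ties here).
rank(x): 11->7, 13->8, 18->11, 2->2, 5->4, 1->1, 17->10, 14->9, 7->6, 4->3, 20->12, 6->5
rank(y): 7->7, 8->8, 11->11, 9->9, 4->4, 1->1, 10->10, 2->2, 6->6, 3->3, 12->12, 5->5
Step 2: d_i = R_x(i) - R_y(i); compute d_i^2.
  (7-7)^2=0, (8-8)^2=0, (11-11)^2=0, (2-9)^2=49, (4-4)^2=0, (1-1)^2=0, (10-10)^2=0, (9-2)^2=49, (6-6)^2=0, (3-3)^2=0, (12-12)^2=0, (5-5)^2=0
sum(d^2) = 98.
Step 3: rho = 1 - 6*98 / (12*(12^2 - 1)) = 1 - 588/1716 = 0.657343.
Step 4: Under H0, t = rho * sqrt((n-2)/(1-rho^2)) = 2.7584 ~ t(10).
Step 5: Two-sided p-value from the t-distribution with 10 df = 0.020185.
Step 6: alpha = 0.1. reject H0.

rho = 0.6573, p = 0.020185, reject H0 at alpha = 0.1.


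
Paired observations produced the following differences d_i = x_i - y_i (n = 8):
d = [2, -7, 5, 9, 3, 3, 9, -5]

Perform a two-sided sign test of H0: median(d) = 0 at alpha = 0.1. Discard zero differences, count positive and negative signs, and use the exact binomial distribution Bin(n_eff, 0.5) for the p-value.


Step 1: Discard zero differences. Original n = 8; n_eff = number of nonzero differences = 8.
Nonzero differences (with sign): +2, -7, +5, +9, +3, +3, +9, -5
Step 2: Count signs: positive = 6, negative = 2.
Step 3: Under H0: P(positive) = 0.5, so the number of positives S ~ Bin(8, 0.5).
Step 4: Two-sided exact p-value = sum of Bin(8,0.5) probabilities at or below the observed probability = 0.289062.
Step 5: alpha = 0.1. fail to reject H0.

n_eff = 8, pos = 6, neg = 2, p = 0.289062, fail to reject H0.


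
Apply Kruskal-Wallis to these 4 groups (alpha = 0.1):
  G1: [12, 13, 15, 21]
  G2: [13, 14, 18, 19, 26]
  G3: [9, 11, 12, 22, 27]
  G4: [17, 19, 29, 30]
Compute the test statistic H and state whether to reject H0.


Step 1: Combine all N = 18 observations and assign midranks.
sorted (value, group, rank): (9,G3,1), (11,G3,2), (12,G1,3.5), (12,G3,3.5), (13,G1,5.5), (13,G2,5.5), (14,G2,7), (15,G1,8), (17,G4,9), (18,G2,10), (19,G2,11.5), (19,G4,11.5), (21,G1,13), (22,G3,14), (26,G2,15), (27,G3,16), (29,G4,17), (30,G4,18)
Step 2: Sum ranks within each group.
R_1 = 30 (n_1 = 4)
R_2 = 49 (n_2 = 5)
R_3 = 36.5 (n_3 = 5)
R_4 = 55.5 (n_4 = 4)
Step 3: H = 12/(N(N+1)) * sum(R_i^2/n_i) - 3(N+1)
     = 12/(18*19) * (30^2/4 + 49^2/5 + 36.5^2/5 + 55.5^2/4) - 3*19
     = 0.035088 * 1741.71 - 57
     = 4.112719.
Step 4: Ties present; correction factor C = 1 - 18/(18^3 - 18) = 0.996904. Corrected H = 4.112719 / 0.996904 = 4.125492.
Step 5: Under H0, H ~ chi^2(3); p-value = 0.248228.
Step 6: alpha = 0.1. fail to reject H0.

H = 4.1255, df = 3, p = 0.248228, fail to reject H0.


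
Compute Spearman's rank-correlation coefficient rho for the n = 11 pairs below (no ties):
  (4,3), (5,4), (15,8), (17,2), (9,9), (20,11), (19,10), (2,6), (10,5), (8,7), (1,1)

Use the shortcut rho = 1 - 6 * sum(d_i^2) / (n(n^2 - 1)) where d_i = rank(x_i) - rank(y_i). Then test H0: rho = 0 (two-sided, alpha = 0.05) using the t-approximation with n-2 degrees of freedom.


Step 1: Rank x and y separately (midranks; no ties here).
rank(x): 4->3, 5->4, 15->8, 17->9, 9->6, 20->11, 19->10, 2->2, 10->7, 8->5, 1->1
rank(y): 3->3, 4->4, 8->8, 2->2, 9->9, 11->11, 10->10, 6->6, 5->5, 7->7, 1->1
Step 2: d_i = R_x(i) - R_y(i); compute d_i^2.
  (3-3)^2=0, (4-4)^2=0, (8-8)^2=0, (9-2)^2=49, (6-9)^2=9, (11-11)^2=0, (10-10)^2=0, (2-6)^2=16, (7-5)^2=4, (5-7)^2=4, (1-1)^2=0
sum(d^2) = 82.
Step 3: rho = 1 - 6*82 / (11*(11^2 - 1)) = 1 - 492/1320 = 0.627273.
Step 4: Under H0, t = rho * sqrt((n-2)/(1-rho^2)) = 2.4163 ~ t(9).
Step 5: Two-sided p-value from the t-distribution with 9 df = 0.038845.
Step 6: alpha = 0.05. reject H0.

rho = 0.6273, p = 0.038845, reject H0 at alpha = 0.05.


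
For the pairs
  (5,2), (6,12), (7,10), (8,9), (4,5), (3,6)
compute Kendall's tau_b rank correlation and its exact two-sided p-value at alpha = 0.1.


Step 1: Enumerate the 15 unordered pairs (i,j) with i<j and classify each by sign(x_j-x_i) * sign(y_j-y_i).
  (1,2):dx=+1,dy=+10->C; (1,3):dx=+2,dy=+8->C; (1,4):dx=+3,dy=+7->C; (1,5):dx=-1,dy=+3->D
  (1,6):dx=-2,dy=+4->D; (2,3):dx=+1,dy=-2->D; (2,4):dx=+2,dy=-3->D; (2,5):dx=-2,dy=-7->C
  (2,6):dx=-3,dy=-6->C; (3,4):dx=+1,dy=-1->D; (3,5):dx=-3,dy=-5->C; (3,6):dx=-4,dy=-4->C
  (4,5):dx=-4,dy=-4->C; (4,6):dx=-5,dy=-3->C; (5,6):dx=-1,dy=+1->D
Step 2: C = 9, D = 6, total pairs = 15.
Step 3: tau = (C - D)/(n(n-1)/2) = (9 - 6)/15 = 0.200000.
Step 4: Exact two-sided p-value (enumerate n! = 720 permutations of y under H0): p = 0.719444.
Step 5: alpha = 0.1. fail to reject H0.

tau_b = 0.2000 (C=9, D=6), p = 0.719444, fail to reject H0.


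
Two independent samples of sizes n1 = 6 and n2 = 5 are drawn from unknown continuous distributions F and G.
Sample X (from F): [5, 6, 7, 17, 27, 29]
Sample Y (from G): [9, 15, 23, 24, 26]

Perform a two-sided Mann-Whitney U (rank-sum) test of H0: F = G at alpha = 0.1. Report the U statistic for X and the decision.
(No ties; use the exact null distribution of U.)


Step 1: Combine and sort all 11 observations; assign midranks.
sorted (value, group): (5,X), (6,X), (7,X), (9,Y), (15,Y), (17,X), (23,Y), (24,Y), (26,Y), (27,X), (29,X)
ranks: 5->1, 6->2, 7->3, 9->4, 15->5, 17->6, 23->7, 24->8, 26->9, 27->10, 29->11
Step 2: Rank sum for X: R1 = 1 + 2 + 3 + 6 + 10 + 11 = 33.
Step 3: U_X = R1 - n1(n1+1)/2 = 33 - 6*7/2 = 33 - 21 = 12.
       U_Y = n1*n2 - U_X = 30 - 12 = 18.
Step 4: No ties, so the exact null distribution of U (based on enumerating the C(11,6) = 462 equally likely rank assignments) gives the two-sided p-value.
Step 5: p-value = 0.662338; compare to alpha = 0.1. fail to reject H0.

U_X = 12, p = 0.662338, fail to reject H0 at alpha = 0.1.


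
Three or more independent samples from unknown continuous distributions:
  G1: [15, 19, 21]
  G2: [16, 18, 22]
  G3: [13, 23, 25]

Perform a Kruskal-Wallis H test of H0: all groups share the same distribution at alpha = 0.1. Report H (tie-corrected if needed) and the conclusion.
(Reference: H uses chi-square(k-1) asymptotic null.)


Step 1: Combine all N = 9 observations and assign midranks.
sorted (value, group, rank): (13,G3,1), (15,G1,2), (16,G2,3), (18,G2,4), (19,G1,5), (21,G1,6), (22,G2,7), (23,G3,8), (25,G3,9)
Step 2: Sum ranks within each group.
R_1 = 13 (n_1 = 3)
R_2 = 14 (n_2 = 3)
R_3 = 18 (n_3 = 3)
Step 3: H = 12/(N(N+1)) * sum(R_i^2/n_i) - 3(N+1)
     = 12/(9*10) * (13^2/3 + 14^2/3 + 18^2/3) - 3*10
     = 0.133333 * 229.667 - 30
     = 0.622222.
Step 4: No ties, so H is used without correction.
Step 5: Under H0, H ~ chi^2(2); p-value = 0.732632.
Step 6: alpha = 0.1. fail to reject H0.

H = 0.6222, df = 2, p = 0.732632, fail to reject H0.


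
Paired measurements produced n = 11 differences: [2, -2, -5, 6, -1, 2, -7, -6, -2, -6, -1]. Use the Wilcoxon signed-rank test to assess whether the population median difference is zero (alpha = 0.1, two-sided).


Step 1: Drop any zero differences (none here) and take |d_i|.
|d| = [2, 2, 5, 6, 1, 2, 7, 6, 2, 6, 1]
Step 2: Midrank |d_i| (ties get averaged ranks).
ranks: |2|->4.5, |2|->4.5, |5|->7, |6|->9, |1|->1.5, |2|->4.5, |7|->11, |6|->9, |2|->4.5, |6|->9, |1|->1.5
Step 3: Attach original signs; sum ranks with positive sign and with negative sign.
W+ = 4.5 + 9 + 4.5 = 18
W- = 4.5 + 7 + 1.5 + 11 + 9 + 4.5 + 9 + 1.5 = 48
(Check: W+ + W- = 66 should equal n(n+1)/2 = 66.)
Step 4: Test statistic W = min(W+, W-) = 18.
Step 5: Ties in |d|, so use the tie-corrected normal approximation.
        E[W] = n(n+1)/4 = 11*12/4 = 33.
        Tie groups: |d|=1 (t=2), |d|=2 (t=4), |d|=6 (t=3); sum(t^3 - t) = 90.
        Var[W] = n(n+1)(2n+1)/24 - sum(t^3-t)/48 = 3036/24 - 90/48 = 124.625.
        z = (W - E[W]) / sqrt(Var[W]) = (18 - 33) / 11.1636 = -1.3437.
        Two-sided p = 2*Phi(z) = 0.179059.
Step 6: alpha = 0.1. fail to reject H0.

W+ = 18, W- = 48, W = min = 18, p = 0.179059, fail to reject H0.


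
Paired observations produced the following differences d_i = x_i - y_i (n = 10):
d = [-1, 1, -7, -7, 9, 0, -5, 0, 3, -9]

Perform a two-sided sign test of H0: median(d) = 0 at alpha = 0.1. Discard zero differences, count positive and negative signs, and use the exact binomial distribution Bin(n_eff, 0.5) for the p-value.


Step 1: Discard zero differences. Original n = 10; n_eff = number of nonzero differences = 8.
Nonzero differences (with sign): -1, +1, -7, -7, +9, -5, +3, -9
Step 2: Count signs: positive = 3, negative = 5.
Step 3: Under H0: P(positive) = 0.5, so the number of positives S ~ Bin(8, 0.5).
Step 4: Two-sided exact p-value = sum of Bin(8,0.5) probabilities at or below the observed probability = 0.726562.
Step 5: alpha = 0.1. fail to reject H0.

n_eff = 8, pos = 3, neg = 5, p = 0.726562, fail to reject H0.


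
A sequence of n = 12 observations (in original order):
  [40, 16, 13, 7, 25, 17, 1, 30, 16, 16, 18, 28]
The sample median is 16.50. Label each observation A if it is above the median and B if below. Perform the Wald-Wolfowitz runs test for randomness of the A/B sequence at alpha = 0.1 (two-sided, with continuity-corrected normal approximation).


Step 1: Compute median = 16.50; label A = above, B = below.
Labels in order: ABBBAABABBAA  (n_A = 6, n_B = 6)
Step 2: Count runs R = 7.
Step 3: Under H0 (random ordering), E[R] = 2*n_A*n_B/(n_A+n_B) + 1 = 2*6*6/12 + 1 = 7.0000.
        Var[R] = 2*n_A*n_B*(2*n_A*n_B - n_A - n_B) / ((n_A+n_B)^2 * (n_A+n_B-1)) = 4320/1584 = 2.7273.
        SD[R] = 1.6514.
Step 4: R = E[R], so z = 0 with no continuity correction.
Step 5: Two-sided p-value via normal approximation = 2*(1 - Phi(|z|)) = 1.000000.
Step 6: alpha = 0.1. fail to reject H0.

R = 7, z = 0.0000, p = 1.000000, fail to reject H0.


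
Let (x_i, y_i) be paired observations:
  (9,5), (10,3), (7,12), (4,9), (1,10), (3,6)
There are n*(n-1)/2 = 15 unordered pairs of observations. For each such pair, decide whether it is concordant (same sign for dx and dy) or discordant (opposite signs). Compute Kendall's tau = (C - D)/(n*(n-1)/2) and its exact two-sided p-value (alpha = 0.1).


Step 1: Enumerate the 15 unordered pairs (i,j) with i<j and classify each by sign(x_j-x_i) * sign(y_j-y_i).
  (1,2):dx=+1,dy=-2->D; (1,3):dx=-2,dy=+7->D; (1,4):dx=-5,dy=+4->D; (1,5):dx=-8,dy=+5->D
  (1,6):dx=-6,dy=+1->D; (2,3):dx=-3,dy=+9->D; (2,4):dx=-6,dy=+6->D; (2,5):dx=-9,dy=+7->D
  (2,6):dx=-7,dy=+3->D; (3,4):dx=-3,dy=-3->C; (3,5):dx=-6,dy=-2->C; (3,6):dx=-4,dy=-6->C
  (4,5):dx=-3,dy=+1->D; (4,6):dx=-1,dy=-3->C; (5,6):dx=+2,dy=-4->D
Step 2: C = 4, D = 11, total pairs = 15.
Step 3: tau = (C - D)/(n(n-1)/2) = (4 - 11)/15 = -0.466667.
Step 4: Exact two-sided p-value (enumerate n! = 720 permutations of y under H0): p = 0.272222.
Step 5: alpha = 0.1. fail to reject H0.

tau_b = -0.4667 (C=4, D=11), p = 0.272222, fail to reject H0.


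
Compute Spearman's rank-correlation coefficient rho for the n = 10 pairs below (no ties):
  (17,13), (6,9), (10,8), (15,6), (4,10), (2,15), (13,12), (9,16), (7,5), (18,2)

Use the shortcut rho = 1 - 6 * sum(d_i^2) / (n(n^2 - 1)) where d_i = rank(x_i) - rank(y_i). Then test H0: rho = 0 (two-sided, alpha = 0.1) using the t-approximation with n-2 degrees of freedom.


Step 1: Rank x and y separately (midranks; no ties here).
rank(x): 17->9, 6->3, 10->6, 15->8, 4->2, 2->1, 13->7, 9->5, 7->4, 18->10
rank(y): 13->8, 9->5, 8->4, 6->3, 10->6, 15->9, 12->7, 16->10, 5->2, 2->1
Step 2: d_i = R_x(i) - R_y(i); compute d_i^2.
  (9-8)^2=1, (3-5)^2=4, (6-4)^2=4, (8-3)^2=25, (2-6)^2=16, (1-9)^2=64, (7-7)^2=0, (5-10)^2=25, (4-2)^2=4, (10-1)^2=81
sum(d^2) = 224.
Step 3: rho = 1 - 6*224 / (10*(10^2 - 1)) = 1 - 1344/990 = -0.357576.
Step 4: Under H0, t = rho * sqrt((n-2)/(1-rho^2)) = -1.0830 ~ t(8).
Step 5: Two-sided p-value from the t-distribution with 8 df = 0.310376.
Step 6: alpha = 0.1. fail to reject H0.

rho = -0.3576, p = 0.310376, fail to reject H0 at alpha = 0.1.


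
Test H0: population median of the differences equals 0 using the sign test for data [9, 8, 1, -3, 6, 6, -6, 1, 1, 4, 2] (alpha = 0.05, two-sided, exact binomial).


Step 1: Discard zero differences. Original n = 11; n_eff = number of nonzero differences = 11.
Nonzero differences (with sign): +9, +8, +1, -3, +6, +6, -6, +1, +1, +4, +2
Step 2: Count signs: positive = 9, negative = 2.
Step 3: Under H0: P(positive) = 0.5, so the number of positives S ~ Bin(11, 0.5).
Step 4: Two-sided exact p-value = sum of Bin(11,0.5) probabilities at or below the observed probability = 0.065430.
Step 5: alpha = 0.05. fail to reject H0.

n_eff = 11, pos = 9, neg = 2, p = 0.065430, fail to reject H0.


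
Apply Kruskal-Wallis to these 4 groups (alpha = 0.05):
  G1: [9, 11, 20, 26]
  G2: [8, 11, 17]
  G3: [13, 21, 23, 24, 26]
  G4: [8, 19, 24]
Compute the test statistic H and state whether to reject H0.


Step 1: Combine all N = 15 observations and assign midranks.
sorted (value, group, rank): (8,G2,1.5), (8,G4,1.5), (9,G1,3), (11,G1,4.5), (11,G2,4.5), (13,G3,6), (17,G2,7), (19,G4,8), (20,G1,9), (21,G3,10), (23,G3,11), (24,G3,12.5), (24,G4,12.5), (26,G1,14.5), (26,G3,14.5)
Step 2: Sum ranks within each group.
R_1 = 31 (n_1 = 4)
R_2 = 13 (n_2 = 3)
R_3 = 54 (n_3 = 5)
R_4 = 22 (n_4 = 3)
Step 3: H = 12/(N(N+1)) * sum(R_i^2/n_i) - 3(N+1)
     = 12/(15*16) * (31^2/4 + 13^2/3 + 54^2/5 + 22^2/3) - 3*16
     = 0.050000 * 1041.12 - 48
     = 4.055833.
Step 4: Ties present; correction factor C = 1 - 24/(15^3 - 15) = 0.992857. Corrected H = 4.055833 / 0.992857 = 4.085012.
Step 5: Under H0, H ~ chi^2(3); p-value = 0.252429.
Step 6: alpha = 0.05. fail to reject H0.

H = 4.0850, df = 3, p = 0.252429, fail to reject H0.


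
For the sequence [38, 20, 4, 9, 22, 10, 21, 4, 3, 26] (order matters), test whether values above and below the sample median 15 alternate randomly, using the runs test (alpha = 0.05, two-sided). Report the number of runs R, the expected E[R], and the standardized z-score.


Step 1: Compute median = 15; label A = above, B = below.
Labels in order: AABBABABBA  (n_A = 5, n_B = 5)
Step 2: Count runs R = 7.
Step 3: Under H0 (random ordering), E[R] = 2*n_A*n_B/(n_A+n_B) + 1 = 2*5*5/10 + 1 = 6.0000.
        Var[R] = 2*n_A*n_B*(2*n_A*n_B - n_A - n_B) / ((n_A+n_B)^2 * (n_A+n_B-1)) = 2000/900 = 2.2222.
        SD[R] = 1.4907.
Step 4: Continuity-corrected z = (R - 0.5 - E[R]) / SD[R] = (7 - 0.5 - 6.0000) / 1.4907 = 0.3354.
Step 5: Two-sided p-value via normal approximation = 2*(1 - Phi(|z|)) = 0.737316.
Step 6: alpha = 0.05. fail to reject H0.

R = 7, z = 0.3354, p = 0.737316, fail to reject H0.
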